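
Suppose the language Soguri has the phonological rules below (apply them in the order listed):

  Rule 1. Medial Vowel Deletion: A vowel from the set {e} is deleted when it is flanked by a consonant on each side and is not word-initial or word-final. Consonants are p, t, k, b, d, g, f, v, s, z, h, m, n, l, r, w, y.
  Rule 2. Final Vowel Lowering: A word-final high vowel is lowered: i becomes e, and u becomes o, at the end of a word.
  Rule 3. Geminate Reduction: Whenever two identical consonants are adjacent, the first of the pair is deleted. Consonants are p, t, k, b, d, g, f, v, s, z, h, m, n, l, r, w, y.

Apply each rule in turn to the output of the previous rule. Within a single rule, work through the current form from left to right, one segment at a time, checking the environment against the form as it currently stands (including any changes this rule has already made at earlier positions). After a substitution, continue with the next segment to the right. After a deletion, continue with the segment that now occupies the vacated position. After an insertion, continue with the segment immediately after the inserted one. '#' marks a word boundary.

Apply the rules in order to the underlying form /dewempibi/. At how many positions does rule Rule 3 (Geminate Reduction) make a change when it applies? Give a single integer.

0

Rule 1 Medial Vowel Deletion: [dewempibi] → [dwmpibi]
Rule 2 Final Vowel Lowering: [dwmpibi] → [dwmpibe]
Rule 3 Geminate Reduction: no change — [dwmpibe]
Rule Rule 3 changed 0 position(s).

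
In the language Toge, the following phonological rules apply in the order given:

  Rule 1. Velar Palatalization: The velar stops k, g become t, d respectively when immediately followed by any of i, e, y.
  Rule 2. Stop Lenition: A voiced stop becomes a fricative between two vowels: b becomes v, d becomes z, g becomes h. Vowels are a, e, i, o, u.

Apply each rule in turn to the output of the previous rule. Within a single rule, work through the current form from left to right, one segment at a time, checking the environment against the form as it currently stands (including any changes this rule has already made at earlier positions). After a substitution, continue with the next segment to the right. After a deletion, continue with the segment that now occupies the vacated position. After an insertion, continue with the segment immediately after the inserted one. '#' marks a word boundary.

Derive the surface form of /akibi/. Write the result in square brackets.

Rule 1 Velar Palatalization: [akibi] → [atibi]
Rule 2 Stop Lenition: [atibi] → [ativi]

[ativi]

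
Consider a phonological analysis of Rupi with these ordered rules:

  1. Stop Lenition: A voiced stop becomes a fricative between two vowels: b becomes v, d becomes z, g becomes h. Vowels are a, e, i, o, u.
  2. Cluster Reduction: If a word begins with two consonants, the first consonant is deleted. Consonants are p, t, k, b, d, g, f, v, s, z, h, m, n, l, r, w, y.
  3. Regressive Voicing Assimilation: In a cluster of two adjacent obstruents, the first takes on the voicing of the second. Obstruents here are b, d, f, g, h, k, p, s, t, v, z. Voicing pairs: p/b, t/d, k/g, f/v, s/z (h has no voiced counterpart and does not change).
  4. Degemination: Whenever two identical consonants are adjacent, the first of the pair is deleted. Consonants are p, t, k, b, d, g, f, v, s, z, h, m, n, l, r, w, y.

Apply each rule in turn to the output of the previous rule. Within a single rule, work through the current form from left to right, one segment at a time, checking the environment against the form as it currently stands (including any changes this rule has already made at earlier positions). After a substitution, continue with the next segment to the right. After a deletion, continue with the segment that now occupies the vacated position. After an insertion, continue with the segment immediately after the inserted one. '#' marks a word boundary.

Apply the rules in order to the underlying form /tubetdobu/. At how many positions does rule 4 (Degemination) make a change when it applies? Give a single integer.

1

1 Stop Lenition: [tubetdobu] → [tuvetdovu]
2 Cluster Reduction: no change — [tuvetdovu]
3 Regressive Voicing Assimilation: [tuvetdovu] → [tuveddovu]
4 Degemination: [tuveddovu] → [tuvedovu]
Rule 4 changed 1 position(s).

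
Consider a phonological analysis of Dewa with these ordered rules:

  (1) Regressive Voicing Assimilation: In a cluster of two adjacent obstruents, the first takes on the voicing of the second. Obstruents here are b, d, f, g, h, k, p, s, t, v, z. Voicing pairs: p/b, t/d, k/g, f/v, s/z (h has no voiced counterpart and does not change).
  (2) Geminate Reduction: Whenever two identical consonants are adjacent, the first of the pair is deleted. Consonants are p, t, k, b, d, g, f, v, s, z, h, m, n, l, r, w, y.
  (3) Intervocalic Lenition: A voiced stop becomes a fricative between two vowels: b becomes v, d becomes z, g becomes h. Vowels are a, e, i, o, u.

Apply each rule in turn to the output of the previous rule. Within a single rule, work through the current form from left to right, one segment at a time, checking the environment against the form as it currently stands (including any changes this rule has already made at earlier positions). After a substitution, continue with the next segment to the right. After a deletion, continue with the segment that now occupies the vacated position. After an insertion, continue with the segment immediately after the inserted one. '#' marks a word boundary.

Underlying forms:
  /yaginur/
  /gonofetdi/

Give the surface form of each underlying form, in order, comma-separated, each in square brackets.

/yaginur/:
  (1) Regressive Voicing Assimilation: no change — [yaginur]
  (2) Geminate Reduction: no change — [yaginur]
  (3) Intervocalic Lenition: [yaginur] → [yahinur]
/gonofetdi/:
  (1) Regressive Voicing Assimilation: [gonofetdi] → [gonofeddi]
  (2) Geminate Reduction: [gonofeddi] → [gonofedi]
  (3) Intervocalic Lenition: [gonofedi] → [gonofezi]

[yahinur], [gonofezi]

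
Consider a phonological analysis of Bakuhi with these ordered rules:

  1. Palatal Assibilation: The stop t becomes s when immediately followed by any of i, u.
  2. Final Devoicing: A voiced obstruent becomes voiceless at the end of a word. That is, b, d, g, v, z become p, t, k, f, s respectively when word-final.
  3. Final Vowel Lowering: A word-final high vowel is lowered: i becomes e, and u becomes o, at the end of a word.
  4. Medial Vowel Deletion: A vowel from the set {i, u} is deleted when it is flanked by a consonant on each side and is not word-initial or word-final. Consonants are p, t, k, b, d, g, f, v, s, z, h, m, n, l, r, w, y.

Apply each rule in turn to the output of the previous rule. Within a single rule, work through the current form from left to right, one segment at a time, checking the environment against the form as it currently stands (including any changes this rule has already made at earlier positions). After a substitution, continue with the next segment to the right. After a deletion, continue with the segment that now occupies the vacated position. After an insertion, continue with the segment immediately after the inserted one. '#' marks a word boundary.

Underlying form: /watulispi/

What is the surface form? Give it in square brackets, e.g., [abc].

1 Palatal Assibilation: [watulispi] → [wasulispi]
2 Final Devoicing: no change — [wasulispi]
3 Final Vowel Lowering: [wasulispi] → [wasulispe]
4 Medial Vowel Deletion: [wasulispe] → [waslspe]

[waslspe]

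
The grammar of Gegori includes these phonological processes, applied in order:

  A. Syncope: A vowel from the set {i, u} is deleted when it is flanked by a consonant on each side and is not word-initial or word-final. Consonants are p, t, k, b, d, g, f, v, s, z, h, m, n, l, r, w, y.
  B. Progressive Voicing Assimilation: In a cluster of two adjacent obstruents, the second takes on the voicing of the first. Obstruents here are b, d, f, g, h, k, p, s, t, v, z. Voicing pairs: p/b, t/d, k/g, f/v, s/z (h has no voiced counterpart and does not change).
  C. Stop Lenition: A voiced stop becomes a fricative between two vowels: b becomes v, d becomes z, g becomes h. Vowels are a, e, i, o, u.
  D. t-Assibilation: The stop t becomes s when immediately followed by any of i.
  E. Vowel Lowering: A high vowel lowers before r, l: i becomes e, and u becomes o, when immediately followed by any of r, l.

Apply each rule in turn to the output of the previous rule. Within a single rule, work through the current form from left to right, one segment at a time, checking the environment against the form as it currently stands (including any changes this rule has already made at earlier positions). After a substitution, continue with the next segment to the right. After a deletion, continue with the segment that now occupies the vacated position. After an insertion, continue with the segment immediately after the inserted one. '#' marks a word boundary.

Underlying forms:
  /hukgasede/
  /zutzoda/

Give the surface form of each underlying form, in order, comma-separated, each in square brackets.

[hkkaseze], [zdzoza]

/hukgasede/:
  A Syncope: [hukgasede] → [hkgasede]
  B Progressive Voicing Assimilation: [hkgasede] → [hkkasede]
  C Stop Lenition: [hkkasede] → [hkkaseze]
  D t-Assibilation: no change — [hkkaseze]
  E Vowel Lowering: no change — [hkkaseze]
/zutzoda/:
  A Syncope: [zutzoda] → [ztzoda]
  B Progressive Voicing Assimilation: [ztzoda] → [zdzoda]
  C Stop Lenition: [zdzoda] → [zdzoza]
  D t-Assibilation: no change — [zdzoza]
  E Vowel Lowering: no change — [zdzoza]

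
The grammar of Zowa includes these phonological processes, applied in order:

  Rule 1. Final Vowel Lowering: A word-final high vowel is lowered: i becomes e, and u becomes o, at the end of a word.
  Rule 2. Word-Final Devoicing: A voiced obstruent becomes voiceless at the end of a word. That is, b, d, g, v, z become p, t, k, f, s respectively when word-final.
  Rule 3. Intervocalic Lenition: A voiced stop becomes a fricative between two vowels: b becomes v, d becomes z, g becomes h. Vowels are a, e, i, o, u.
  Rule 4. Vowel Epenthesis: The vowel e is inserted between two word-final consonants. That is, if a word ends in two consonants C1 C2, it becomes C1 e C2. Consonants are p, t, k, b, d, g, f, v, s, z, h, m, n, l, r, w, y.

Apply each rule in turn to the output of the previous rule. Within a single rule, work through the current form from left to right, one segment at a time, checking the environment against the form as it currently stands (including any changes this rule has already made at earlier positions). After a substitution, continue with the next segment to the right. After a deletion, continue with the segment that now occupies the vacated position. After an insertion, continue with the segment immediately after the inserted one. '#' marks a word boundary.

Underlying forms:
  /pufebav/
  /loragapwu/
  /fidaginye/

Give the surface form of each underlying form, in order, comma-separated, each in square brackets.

/pufebav/:
  Rule 1 Final Vowel Lowering: no change — [pufebav]
  Rule 2 Word-Final Devoicing: [pufebav] → [pufebaf]
  Rule 3 Intervocalic Lenition: [pufebaf] → [pufevaf]
  Rule 4 Vowel Epenthesis: no change — [pufevaf]
/loragapwu/:
  Rule 1 Final Vowel Lowering: [loragapwu] → [loragapwo]
  Rule 2 Word-Final Devoicing: no change — [loragapwo]
  Rule 3 Intervocalic Lenition: [loragapwo] → [lorahapwo]
  Rule 4 Vowel Epenthesis: no change — [lorahapwo]
/fidaginye/:
  Rule 1 Final Vowel Lowering: no change — [fidaginye]
  Rule 2 Word-Final Devoicing: no change — [fidaginye]
  Rule 3 Intervocalic Lenition: [fidaginye] → [fizahinye]
  Rule 4 Vowel Epenthesis: no change — [fizahinye]

[pufevaf], [lorahapwo], [fizahinye]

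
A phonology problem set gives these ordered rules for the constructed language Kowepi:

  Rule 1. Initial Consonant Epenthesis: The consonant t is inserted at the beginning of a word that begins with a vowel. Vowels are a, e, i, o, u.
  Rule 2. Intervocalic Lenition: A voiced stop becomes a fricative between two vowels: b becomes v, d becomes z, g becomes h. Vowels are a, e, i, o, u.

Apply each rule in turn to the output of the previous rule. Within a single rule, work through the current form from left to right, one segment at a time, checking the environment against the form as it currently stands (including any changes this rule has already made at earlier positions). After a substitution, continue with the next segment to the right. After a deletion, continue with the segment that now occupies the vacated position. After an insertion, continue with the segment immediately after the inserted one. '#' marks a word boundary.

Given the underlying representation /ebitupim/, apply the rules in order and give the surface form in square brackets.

[tevitupim]

Rule 1 Initial Consonant Epenthesis: [ebitupim] → [tebitupim]
Rule 2 Intervocalic Lenition: [tebitupim] → [tevitupim]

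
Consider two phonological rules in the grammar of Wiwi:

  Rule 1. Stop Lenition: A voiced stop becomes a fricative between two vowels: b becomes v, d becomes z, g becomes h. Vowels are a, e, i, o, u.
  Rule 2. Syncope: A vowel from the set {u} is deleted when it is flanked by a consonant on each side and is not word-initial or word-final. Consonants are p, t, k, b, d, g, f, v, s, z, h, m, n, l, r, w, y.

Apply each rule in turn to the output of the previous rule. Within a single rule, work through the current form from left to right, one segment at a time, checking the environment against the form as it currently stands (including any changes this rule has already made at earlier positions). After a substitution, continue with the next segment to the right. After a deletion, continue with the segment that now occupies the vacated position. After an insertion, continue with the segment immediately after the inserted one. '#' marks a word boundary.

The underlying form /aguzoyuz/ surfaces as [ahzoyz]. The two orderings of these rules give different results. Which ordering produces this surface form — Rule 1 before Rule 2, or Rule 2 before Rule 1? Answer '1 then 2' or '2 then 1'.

Order 1 then 2:
  1 Stop Lenition: [aguzoyuz] → [ahuzoyuz]
  2 Syncope: [ahuzoyuz] → [ahzoyz]
  result: [ahzoyz]
Order 2 then 1:
  2 Syncope: [aguzoyuz] → [agzoyz]
  1 Stop Lenition: no change — [agzoyz]
  result: [agzoyz]

1 then 2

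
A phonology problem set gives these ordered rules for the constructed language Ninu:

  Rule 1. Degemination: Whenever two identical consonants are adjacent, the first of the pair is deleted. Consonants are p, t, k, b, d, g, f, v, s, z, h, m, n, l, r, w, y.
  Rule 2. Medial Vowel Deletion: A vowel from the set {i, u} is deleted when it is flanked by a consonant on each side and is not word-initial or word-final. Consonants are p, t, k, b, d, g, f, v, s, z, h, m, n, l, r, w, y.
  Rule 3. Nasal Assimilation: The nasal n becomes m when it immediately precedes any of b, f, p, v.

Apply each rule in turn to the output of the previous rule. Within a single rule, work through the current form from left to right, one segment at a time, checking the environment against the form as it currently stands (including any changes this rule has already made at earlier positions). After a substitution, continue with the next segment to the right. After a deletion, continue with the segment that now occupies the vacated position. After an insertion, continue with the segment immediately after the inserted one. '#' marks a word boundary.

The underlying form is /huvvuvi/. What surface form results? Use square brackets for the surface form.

[hvvi]

Rule 1 Degemination: [huvvuvi] → [huvuvi]
Rule 2 Medial Vowel Deletion: [huvuvi] → [hvvi]
Rule 3 Nasal Assimilation: no change — [hvvi]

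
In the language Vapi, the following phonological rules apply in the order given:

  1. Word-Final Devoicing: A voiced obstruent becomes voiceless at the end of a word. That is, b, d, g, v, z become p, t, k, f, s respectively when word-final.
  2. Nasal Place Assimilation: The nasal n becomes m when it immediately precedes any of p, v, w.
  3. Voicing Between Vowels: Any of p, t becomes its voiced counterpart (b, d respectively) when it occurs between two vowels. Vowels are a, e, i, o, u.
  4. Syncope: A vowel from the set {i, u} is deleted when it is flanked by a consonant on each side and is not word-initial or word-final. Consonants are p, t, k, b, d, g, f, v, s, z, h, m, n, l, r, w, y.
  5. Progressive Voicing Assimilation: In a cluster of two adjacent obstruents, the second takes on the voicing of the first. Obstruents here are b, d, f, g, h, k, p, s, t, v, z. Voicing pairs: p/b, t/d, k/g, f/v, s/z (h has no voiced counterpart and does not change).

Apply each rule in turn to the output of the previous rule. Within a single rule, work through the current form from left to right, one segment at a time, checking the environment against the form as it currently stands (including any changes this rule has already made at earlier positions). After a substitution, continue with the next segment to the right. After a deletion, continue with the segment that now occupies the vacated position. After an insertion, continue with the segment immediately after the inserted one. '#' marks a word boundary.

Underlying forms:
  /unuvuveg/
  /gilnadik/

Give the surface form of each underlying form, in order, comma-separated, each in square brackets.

/unuvuveg/:
  1 Word-Final Devoicing: [unuvuveg] → [unuvuvek]
  2 Nasal Place Assimilation: no change — [unuvuvek]
  3 Voicing Between Vowels: no change — [unuvuvek]
  4 Syncope: [unuvuvek] → [unvvek]
  5 Progressive Voicing Assimilation: no change — [unvvek]
/gilnadik/:
  1 Word-Final Devoicing: no change — [gilnadik]
  2 Nasal Place Assimilation: no change — [gilnadik]
  3 Voicing Between Vowels: no change — [gilnadik]
  4 Syncope: [gilnadik] → [glnadk]
  5 Progressive Voicing Assimilation: [glnadk] → [glnadg]

[unvvek], [glnadg]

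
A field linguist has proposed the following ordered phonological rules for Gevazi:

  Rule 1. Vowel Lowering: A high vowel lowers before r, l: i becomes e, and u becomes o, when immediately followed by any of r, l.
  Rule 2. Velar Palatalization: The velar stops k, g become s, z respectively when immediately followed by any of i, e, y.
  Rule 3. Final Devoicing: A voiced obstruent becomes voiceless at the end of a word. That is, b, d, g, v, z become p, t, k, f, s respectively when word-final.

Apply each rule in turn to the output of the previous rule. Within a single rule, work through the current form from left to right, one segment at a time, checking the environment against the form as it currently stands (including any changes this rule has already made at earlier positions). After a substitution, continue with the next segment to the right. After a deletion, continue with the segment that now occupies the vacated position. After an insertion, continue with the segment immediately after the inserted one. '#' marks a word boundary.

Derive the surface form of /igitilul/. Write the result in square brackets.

Rule 1 Vowel Lowering: [igitilul] → [igitelol]
Rule 2 Velar Palatalization: [igitelol] → [izitelol]
Rule 3 Final Devoicing: no change — [izitelol]

[izitelol]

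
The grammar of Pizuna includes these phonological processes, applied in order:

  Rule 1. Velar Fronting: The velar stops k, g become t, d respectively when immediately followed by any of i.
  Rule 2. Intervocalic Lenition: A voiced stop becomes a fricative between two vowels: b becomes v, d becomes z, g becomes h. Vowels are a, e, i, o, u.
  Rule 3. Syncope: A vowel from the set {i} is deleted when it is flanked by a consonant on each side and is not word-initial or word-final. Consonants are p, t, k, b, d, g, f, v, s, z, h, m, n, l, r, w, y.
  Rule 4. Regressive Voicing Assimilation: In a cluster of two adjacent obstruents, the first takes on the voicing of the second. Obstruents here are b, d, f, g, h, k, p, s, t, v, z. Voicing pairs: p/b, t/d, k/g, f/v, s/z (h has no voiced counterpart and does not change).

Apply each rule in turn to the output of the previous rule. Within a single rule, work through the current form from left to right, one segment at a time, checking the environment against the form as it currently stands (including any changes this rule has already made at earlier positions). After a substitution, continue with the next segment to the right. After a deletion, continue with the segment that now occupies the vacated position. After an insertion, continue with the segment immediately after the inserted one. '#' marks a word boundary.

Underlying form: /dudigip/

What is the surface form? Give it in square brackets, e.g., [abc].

Rule 1 Velar Fronting: [dudigip] → [dudidip]
Rule 2 Intervocalic Lenition: [dudidip] → [duzizip]
Rule 3 Syncope: [duzizip] → [duzzp]
Rule 4 Regressive Voicing Assimilation: [duzzp] → [duzsp]

[duzsp]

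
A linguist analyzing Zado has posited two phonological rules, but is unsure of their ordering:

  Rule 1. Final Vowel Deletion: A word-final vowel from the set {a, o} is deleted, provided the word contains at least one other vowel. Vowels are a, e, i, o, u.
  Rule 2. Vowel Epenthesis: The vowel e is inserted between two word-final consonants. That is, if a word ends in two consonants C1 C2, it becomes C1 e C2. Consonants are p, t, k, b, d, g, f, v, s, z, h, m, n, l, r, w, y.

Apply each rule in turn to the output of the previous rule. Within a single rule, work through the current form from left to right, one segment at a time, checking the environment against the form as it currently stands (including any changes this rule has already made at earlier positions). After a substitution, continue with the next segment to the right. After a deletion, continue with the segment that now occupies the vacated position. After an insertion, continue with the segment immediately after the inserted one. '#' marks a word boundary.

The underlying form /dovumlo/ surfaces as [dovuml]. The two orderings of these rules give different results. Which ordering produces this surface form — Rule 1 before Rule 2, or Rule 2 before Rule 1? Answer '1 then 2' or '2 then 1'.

Order 1 then 2:
  1 Final Vowel Deletion: [dovumlo] → [dovuml]
  2 Vowel Epenthesis: [dovuml] → [dovumel]
  result: [dovumel]
Order 2 then 1:
  2 Vowel Epenthesis: no change — [dovumlo]
  1 Final Vowel Deletion: [dovumlo] → [dovuml]
  result: [dovuml]

2 then 1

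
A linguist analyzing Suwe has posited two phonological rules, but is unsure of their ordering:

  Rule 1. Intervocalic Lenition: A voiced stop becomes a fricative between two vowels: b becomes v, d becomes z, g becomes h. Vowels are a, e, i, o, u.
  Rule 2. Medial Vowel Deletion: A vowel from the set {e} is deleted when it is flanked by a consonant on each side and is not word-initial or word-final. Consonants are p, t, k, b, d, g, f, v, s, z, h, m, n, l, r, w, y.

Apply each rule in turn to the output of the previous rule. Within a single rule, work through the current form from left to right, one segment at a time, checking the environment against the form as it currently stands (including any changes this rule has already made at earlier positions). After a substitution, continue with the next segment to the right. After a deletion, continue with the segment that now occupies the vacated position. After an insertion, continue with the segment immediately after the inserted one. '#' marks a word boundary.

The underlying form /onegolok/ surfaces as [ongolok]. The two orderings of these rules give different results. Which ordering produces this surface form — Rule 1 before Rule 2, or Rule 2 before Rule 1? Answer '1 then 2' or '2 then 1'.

2 then 1

Order 1 then 2:
  1 Intervocalic Lenition: [onegolok] → [oneholok]
  2 Medial Vowel Deletion: [oneholok] → [onholok]
  result: [onholok]
Order 2 then 1:
  2 Medial Vowel Deletion: [onegolok] → [ongolok]
  1 Intervocalic Lenition: no change — [ongolok]
  result: [ongolok]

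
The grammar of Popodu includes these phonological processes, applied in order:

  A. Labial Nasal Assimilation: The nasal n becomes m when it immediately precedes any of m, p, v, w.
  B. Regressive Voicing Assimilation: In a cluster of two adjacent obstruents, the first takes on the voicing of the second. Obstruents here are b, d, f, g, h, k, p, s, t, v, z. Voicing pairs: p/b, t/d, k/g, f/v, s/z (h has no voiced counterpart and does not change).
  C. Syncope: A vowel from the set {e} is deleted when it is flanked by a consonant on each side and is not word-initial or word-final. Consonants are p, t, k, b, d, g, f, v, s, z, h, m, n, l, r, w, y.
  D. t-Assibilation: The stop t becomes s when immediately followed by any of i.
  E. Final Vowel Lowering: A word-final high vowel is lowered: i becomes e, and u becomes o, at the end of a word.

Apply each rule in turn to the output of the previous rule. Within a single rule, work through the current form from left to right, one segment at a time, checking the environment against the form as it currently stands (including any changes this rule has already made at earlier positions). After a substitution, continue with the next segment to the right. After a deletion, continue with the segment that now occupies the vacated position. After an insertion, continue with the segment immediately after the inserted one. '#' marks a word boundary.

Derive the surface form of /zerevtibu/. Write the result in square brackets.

[zrfsibo]

A Labial Nasal Assimilation: no change — [zerevtibu]
B Regressive Voicing Assimilation: [zerevtibu] → [zereftibu]
C Syncope: [zereftibu] → [zrftibu]
D t-Assibilation: [zrftibu] → [zrfsibu]
E Final Vowel Lowering: [zrfsibu] → [zrfsibo]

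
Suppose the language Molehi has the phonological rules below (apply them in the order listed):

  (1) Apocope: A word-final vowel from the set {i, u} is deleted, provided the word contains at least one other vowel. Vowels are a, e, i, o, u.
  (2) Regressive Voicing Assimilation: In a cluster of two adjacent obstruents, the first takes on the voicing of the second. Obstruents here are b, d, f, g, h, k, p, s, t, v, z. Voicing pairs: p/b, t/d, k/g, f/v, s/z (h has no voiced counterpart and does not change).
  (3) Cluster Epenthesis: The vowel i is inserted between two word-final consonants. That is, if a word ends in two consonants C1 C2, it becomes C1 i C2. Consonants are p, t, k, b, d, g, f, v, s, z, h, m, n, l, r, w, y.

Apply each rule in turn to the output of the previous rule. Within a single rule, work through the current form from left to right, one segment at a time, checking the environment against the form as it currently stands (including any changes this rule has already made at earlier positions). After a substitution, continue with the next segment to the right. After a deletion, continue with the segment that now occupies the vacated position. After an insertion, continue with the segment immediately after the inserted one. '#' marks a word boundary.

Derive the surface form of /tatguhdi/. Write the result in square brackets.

(1) Apocope: [tatguhdi] → [tatguhd]
(2) Regressive Voicing Assimilation: [tatguhd] → [tadguhd]
(3) Cluster Epenthesis: [tadguhd] → [tadguhid]

[tadguhid]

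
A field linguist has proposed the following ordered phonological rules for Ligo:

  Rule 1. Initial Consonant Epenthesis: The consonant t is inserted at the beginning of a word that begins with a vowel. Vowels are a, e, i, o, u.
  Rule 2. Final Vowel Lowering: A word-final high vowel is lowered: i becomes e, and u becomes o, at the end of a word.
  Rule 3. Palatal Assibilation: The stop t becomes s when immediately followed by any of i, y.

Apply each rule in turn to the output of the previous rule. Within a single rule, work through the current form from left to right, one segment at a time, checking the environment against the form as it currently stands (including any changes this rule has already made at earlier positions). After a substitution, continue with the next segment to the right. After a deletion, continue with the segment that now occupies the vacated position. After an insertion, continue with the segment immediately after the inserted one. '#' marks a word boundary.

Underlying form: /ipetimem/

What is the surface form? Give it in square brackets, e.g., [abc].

[sipesimem]

Rule 1 Initial Consonant Epenthesis: [ipetimem] → [tipetimem]
Rule 2 Final Vowel Lowering: no change — [tipetimem]
Rule 3 Palatal Assibilation: [tipetimem] → [sipesimem]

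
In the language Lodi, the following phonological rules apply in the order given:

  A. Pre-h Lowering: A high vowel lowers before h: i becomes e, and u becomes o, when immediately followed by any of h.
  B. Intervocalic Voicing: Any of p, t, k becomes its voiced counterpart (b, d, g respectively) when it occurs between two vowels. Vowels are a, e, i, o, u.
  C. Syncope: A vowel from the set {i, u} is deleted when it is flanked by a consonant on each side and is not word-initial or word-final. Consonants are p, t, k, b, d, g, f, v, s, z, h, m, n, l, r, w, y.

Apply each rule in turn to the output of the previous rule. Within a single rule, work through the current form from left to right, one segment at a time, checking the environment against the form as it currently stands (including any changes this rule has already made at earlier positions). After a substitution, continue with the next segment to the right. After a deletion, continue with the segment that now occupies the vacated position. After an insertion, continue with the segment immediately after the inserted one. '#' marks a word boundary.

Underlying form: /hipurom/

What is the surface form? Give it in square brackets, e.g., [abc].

[hbrom]

A Pre-h Lowering: no change — [hipurom]
B Intervocalic Voicing: [hipurom] → [hiburom]
C Syncope: [hiburom] → [hbrom]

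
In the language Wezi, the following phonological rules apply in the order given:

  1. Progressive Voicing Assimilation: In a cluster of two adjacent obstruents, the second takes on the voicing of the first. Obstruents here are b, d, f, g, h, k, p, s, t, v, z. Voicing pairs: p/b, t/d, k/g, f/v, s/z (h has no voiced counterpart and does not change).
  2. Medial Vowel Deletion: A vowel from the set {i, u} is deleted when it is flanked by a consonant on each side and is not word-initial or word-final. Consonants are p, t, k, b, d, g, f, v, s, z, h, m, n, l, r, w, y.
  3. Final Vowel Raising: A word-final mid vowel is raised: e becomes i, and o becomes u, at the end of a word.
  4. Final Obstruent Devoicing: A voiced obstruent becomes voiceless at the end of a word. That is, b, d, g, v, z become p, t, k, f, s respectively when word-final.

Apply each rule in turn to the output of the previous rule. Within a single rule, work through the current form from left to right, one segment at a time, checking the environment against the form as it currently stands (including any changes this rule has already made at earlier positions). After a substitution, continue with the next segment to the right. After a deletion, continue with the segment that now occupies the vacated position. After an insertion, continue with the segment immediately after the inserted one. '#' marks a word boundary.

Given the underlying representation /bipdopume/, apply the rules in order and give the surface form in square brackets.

1 Progressive Voicing Assimilation: [bipdopume] → [biptopume]
2 Medial Vowel Deletion: [biptopume] → [bptopme]
3 Final Vowel Raising: [bptopme] → [bptopmi]
4 Final Obstruent Devoicing: no change — [bptopmi]

[bptopmi]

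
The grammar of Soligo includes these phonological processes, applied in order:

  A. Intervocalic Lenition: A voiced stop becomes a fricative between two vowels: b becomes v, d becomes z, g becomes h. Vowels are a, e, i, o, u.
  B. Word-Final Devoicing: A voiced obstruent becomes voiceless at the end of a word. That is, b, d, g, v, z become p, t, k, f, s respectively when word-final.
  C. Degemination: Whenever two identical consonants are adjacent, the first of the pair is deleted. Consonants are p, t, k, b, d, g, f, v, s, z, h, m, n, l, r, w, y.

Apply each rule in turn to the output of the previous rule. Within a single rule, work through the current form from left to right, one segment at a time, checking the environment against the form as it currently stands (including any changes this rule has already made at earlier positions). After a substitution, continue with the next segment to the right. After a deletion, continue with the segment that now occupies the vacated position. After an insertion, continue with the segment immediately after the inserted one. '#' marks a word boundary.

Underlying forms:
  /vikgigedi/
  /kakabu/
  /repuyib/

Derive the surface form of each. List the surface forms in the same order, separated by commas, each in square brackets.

[vikgihezi], [kakavu], [repuyip]

/vikgigedi/:
  A Intervocalic Lenition: [vikgigedi] → [vikgihezi]
  B Word-Final Devoicing: no change — [vikgihezi]
  C Degemination: no change — [vikgihezi]
/kakabu/:
  A Intervocalic Lenition: [kakabu] → [kakavu]
  B Word-Final Devoicing: no change — [kakavu]
  C Degemination: no change — [kakavu]
/repuyib/:
  A Intervocalic Lenition: no change — [repuyib]
  B Word-Final Devoicing: [repuyib] → [repuyip]
  C Degemination: no change — [repuyip]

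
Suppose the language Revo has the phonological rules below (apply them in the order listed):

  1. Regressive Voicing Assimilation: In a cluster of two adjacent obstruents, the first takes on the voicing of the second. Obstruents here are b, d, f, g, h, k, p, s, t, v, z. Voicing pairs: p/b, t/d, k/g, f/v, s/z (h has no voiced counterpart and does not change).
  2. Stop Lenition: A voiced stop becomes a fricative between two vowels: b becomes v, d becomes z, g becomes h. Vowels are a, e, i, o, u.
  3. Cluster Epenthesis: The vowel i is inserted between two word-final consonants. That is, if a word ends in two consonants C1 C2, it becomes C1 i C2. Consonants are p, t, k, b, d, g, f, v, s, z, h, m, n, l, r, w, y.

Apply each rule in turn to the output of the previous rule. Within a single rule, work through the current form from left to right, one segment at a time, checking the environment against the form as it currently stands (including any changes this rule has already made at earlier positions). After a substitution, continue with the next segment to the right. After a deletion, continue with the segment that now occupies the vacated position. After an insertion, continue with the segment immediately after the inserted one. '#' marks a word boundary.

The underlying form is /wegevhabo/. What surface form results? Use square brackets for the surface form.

[wehefhavo]

1 Regressive Voicing Assimilation: [wegevhabo] → [wegefhabo]
2 Stop Lenition: [wegefhabo] → [wehefhavo]
3 Cluster Epenthesis: no change — [wehefhavo]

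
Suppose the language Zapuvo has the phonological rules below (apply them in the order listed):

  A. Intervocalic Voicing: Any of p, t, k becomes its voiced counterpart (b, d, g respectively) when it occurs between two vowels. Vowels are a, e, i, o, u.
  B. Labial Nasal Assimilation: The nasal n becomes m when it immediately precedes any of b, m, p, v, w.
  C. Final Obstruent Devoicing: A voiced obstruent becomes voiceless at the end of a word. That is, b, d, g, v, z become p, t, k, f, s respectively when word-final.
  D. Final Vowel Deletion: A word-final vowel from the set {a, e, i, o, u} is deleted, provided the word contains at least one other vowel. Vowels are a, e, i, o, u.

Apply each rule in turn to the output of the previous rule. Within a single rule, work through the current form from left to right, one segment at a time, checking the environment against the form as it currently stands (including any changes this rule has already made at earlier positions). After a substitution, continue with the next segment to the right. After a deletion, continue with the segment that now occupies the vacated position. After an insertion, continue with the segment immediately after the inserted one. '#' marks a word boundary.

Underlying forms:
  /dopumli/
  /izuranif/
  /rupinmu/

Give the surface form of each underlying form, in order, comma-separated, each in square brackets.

[dobuml], [izuranif], [rubimm]

/dopumli/:
  A Intervocalic Voicing: [dopumli] → [dobumli]
  B Labial Nasal Assimilation: no change — [dobumli]
  C Final Obstruent Devoicing: no change — [dobumli]
  D Final Vowel Deletion: [dobumli] → [dobuml]
/izuranif/:
  A Intervocalic Voicing: no change — [izuranif]
  B Labial Nasal Assimilation: no change — [izuranif]
  C Final Obstruent Devoicing: no change — [izuranif]
  D Final Vowel Deletion: no change — [izuranif]
/rupinmu/:
  A Intervocalic Voicing: [rupinmu] → [rubinmu]
  B Labial Nasal Assimilation: [rubinmu] → [rubimmu]
  C Final Obstruent Devoicing: no change — [rubimmu]
  D Final Vowel Deletion: [rubimmu] → [rubimm]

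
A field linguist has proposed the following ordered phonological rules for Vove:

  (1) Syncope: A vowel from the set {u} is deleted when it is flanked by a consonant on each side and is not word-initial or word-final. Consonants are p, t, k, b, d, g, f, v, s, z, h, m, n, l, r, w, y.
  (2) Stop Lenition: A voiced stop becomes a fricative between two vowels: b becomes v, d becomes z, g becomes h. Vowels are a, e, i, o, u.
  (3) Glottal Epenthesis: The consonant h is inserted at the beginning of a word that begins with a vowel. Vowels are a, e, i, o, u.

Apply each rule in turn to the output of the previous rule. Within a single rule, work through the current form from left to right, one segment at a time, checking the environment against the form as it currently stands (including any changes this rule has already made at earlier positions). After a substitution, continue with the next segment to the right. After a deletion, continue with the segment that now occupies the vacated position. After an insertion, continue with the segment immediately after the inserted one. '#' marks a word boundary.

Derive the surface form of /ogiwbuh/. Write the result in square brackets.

(1) Syncope: [ogiwbuh] → [ogiwbh]
(2) Stop Lenition: [ogiwbh] → [ohiwbh]
(3) Glottal Epenthesis: [ohiwbh] → [hohiwbh]

[hohiwbh]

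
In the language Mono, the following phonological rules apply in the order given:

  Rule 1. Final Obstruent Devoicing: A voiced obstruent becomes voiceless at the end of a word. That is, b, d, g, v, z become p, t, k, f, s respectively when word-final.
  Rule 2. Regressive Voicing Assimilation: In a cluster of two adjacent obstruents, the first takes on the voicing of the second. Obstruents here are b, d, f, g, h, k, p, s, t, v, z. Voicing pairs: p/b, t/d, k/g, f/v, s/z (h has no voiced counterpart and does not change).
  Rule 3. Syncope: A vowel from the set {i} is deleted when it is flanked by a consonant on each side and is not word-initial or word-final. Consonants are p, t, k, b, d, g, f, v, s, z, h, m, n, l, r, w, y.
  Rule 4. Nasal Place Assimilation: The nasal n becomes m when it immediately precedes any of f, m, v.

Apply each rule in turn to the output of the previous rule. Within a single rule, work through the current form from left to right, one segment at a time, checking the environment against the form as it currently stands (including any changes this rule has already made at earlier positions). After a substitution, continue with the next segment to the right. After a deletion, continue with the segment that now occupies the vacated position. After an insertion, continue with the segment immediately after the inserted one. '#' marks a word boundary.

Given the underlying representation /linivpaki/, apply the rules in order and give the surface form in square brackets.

Rule 1 Final Obstruent Devoicing: no change — [linivpaki]
Rule 2 Regressive Voicing Assimilation: [linivpaki] → [linifpaki]
Rule 3 Syncope: [linifpaki] → [lnfpaki]
Rule 4 Nasal Place Assimilation: [lnfpaki] → [lmfpaki]

[lmfpaki]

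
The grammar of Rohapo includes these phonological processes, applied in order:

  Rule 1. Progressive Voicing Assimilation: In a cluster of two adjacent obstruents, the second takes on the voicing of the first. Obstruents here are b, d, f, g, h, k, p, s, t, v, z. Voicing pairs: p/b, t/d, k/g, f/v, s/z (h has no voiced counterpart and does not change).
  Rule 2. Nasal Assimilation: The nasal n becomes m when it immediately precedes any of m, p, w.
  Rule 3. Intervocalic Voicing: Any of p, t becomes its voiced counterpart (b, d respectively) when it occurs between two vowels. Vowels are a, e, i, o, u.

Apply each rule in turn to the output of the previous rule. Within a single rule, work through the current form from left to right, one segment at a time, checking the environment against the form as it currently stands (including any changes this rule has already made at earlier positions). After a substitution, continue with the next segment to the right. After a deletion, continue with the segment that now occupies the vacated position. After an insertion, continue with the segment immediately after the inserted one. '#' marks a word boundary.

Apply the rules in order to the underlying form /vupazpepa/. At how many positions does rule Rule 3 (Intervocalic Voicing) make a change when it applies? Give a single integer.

2

Rule 1 Progressive Voicing Assimilation: [vupazpepa] → [vupazbepa]
Rule 2 Nasal Assimilation: no change — [vupazbepa]
Rule 3 Intervocalic Voicing: [vupazbepa] → [vubazbeba]
Rule Rule 3 changed 2 position(s).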